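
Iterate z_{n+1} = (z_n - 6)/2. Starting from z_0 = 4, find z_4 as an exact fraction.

z_1 = (4 - 6)/2 = -1.
z_2 = ((-1) - 6)/2 = -7/2.
z_3 = ((-7/2) - 6)/2 = -19/4.
z_4 = ((-19/4) - 6)/2 = -43/8.

-43/8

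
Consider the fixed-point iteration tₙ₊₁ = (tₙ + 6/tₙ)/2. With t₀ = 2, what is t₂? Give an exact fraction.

t₁ = (2 + 6/2)/2 = 5/2.
t₂ = (5/2 + 6/(5/2))/2 = 49/20.

49/20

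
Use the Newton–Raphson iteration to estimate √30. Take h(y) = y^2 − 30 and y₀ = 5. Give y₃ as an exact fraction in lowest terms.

h'(y) = 2y.
h(5) = −5, h'(5) = 10, so y₁ = 5 − (−5)/10 = 11/2.
h(11/2) = 1/4, h'(11/2) = 11, so y₂ = (11/2) − (1/4)/11 = 241/44.
h(241/44) = 1/1936, h'(241/44) = 241/22, so y₃ = (241/44) − (1/1936)/(241/22) = 116161/21208.

116161/21208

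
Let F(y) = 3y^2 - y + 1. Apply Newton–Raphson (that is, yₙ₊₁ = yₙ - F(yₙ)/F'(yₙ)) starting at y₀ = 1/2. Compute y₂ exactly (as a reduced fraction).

61/112

F'(y) = 6y - 1.
F(1/2) = 5/4, F'(1/2) = 2, so y₁ = (1/2) - (5/4)/2 = -1/8.
F(-1/8) = 75/64, F'(-1/8) = -7/4, so y₂ = (-1/8) - (75/64)/(-7/4) = 61/112.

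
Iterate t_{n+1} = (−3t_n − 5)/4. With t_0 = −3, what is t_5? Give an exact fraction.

t_1 = (−3·(−3) − 5)/4 = 1.
t_2 = (−3·1 − 5)/4 = −2.
t_3 = (−3·(−2) − 5)/4 = 1/4.
t_4 = (−3·(1/4) − 5)/4 = −23/16.
t_5 = (−3·(−23/16) − 5)/4 = −11/64.

−11/64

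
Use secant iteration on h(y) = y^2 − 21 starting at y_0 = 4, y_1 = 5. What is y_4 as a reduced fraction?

h(4) = −5, h(5) = 4. y_2 = 5 − 4·(5 − 4)/(4 − (−5)) = 41/9.
h(5) = 4, h(41/9) = −20/81. y_3 = (41/9) − (−20/81)·((41/9) − 5)/((−20/81) − 4) = 197/43.
h(41/9) = −20/81, h(197/43) = −20/1849. y_4 = (197/43) − (−20/1849)·((197/43) − (41/9))/((−20/1849) − (−20/81)) = 4051/884.

4051/884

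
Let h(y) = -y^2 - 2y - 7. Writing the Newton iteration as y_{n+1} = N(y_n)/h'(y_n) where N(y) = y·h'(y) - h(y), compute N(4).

h'(y) = -2y - 2.
N(y) = y·h'(y) - h(y) = y·(-2y - 2) - (-y^2 - 2y - 7) = -y^2 + 7.
N(4) = -9.

-9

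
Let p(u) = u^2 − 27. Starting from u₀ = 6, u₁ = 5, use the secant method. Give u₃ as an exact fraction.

p(6) = 9, p(5) = −2. u₂ = 5 − (−2)·(5 − 6)/((−2) − 9) = 57/11.
p(5) = −2, p(57/11) = −18/121. u₃ = (57/11) − (−18/121)·((57/11) − 5)/((−18/121) − (−2)) = 291/56.

291/56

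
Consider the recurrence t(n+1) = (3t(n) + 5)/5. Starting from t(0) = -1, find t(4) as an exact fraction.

1279/625

t(1) = (3·(-1) + 5)/5 = 2/5.
t(2) = (3·(2/5) + 5)/5 = 31/25.
t(3) = (3·(31/25) + 5)/5 = 218/125.
t(4) = (3·(218/125) + 5)/5 = 1279/625.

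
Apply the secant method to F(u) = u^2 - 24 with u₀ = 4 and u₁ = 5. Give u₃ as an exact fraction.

F(4) = -8, F(5) = 1. u₂ = 5 - 1·(5 - 4)/(1 - (-8)) = 44/9.
F(5) = 1, F(44/9) = -8/81. u₃ = (44/9) - (-8/81)·((44/9) - 5)/((-8/81) - 1) = 436/89.

436/89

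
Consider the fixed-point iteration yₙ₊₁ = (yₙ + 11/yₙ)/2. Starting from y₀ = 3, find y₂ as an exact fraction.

y₁ = (3 + 11/3)/2 = 10/3.
y₂ = (10/3 + 11/(10/3))/2 = 199/60.

199/60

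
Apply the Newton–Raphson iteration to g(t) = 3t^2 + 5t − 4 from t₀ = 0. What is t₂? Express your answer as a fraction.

148/245

g'(t) = 6t + 5.
g(0) = −4, g'(0) = 5, so t₁ = 0 − (−4)/5 = 4/5.
g(4/5) = 48/25, g'(4/5) = 49/5, so t₂ = (4/5) − (48/25)/(49/5) = 148/245.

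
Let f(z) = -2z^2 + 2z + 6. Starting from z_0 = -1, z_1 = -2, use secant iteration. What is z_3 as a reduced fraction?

-22/17

f(-1) = 2, f(-2) = -6. z_2 = (-2) - (-6)·((-2) - (-1))/((-6) - 2) = -5/4.
f(-2) = -6, f(-5/4) = 3/8. z_3 = (-5/4) - (3/8)·((-5/4) - (-2))/((3/8) - (-6)) = -22/17.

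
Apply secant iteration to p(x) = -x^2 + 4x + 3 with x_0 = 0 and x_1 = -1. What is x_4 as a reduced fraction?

-237/367

p(0) = 3, p(-1) = -2. x_2 = (-1) - (-2)·((-1) - 0)/((-2) - 3) = -3/5.
p(-1) = -2, p(-3/5) = 6/25. x_3 = (-3/5) - (6/25)·((-3/5) - (-1))/((6/25) - (-2)) = -9/14.
p(-3/5) = 6/25, p(-9/14) = 3/196. x_4 = (-9/14) - (3/196)·((-9/14) - (-3/5))/((3/196) - (6/25)) = -237/367.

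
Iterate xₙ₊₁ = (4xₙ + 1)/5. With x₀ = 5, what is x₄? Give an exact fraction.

x₁ = (4·5 + 1)/5 = 21/5.
x₂ = (4·(21/5) + 1)/5 = 89/25.
x₃ = (4·(89/25) + 1)/5 = 381/125.
x₄ = (4·(381/125) + 1)/5 = 1649/625.

1649/625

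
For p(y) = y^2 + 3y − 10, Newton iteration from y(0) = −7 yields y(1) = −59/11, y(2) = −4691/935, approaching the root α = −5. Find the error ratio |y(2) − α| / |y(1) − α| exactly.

4/85

y(1) − α = −59/11 − (−5) = −59/11 + 5 = −4/11, so |y(1) − α| = 4/11.
y(2) − α = −4691/935 − (−5) = −4691/935 + 5 = −16/935, so |y(2) − α| = 16/935.
Ratio = (16/935) / (4/11) = 4/85.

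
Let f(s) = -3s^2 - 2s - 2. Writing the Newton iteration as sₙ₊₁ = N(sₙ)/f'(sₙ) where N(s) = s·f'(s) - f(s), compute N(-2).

-10

f'(s) = -6s - 2.
N(s) = s·f'(s) - f(s) = s·(-6s - 2) - (-3s^2 - 2s - 2) = -3s^2 + 2.
N(-2) = -10.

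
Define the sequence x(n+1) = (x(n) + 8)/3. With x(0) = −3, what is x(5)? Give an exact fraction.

x(1) = ((−3) + 8)/3 = 5/3.
x(2) = ((5/3) + 8)/3 = 29/9.
x(3) = ((29/9) + 8)/3 = 101/27.
x(4) = ((101/27) + 8)/3 = 317/81.
x(5) = ((317/81) + 8)/3 = 965/243.

965/243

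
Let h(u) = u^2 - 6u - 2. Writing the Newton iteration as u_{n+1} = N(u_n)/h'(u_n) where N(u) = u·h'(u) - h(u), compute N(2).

6

h'(u) = 2u - 6.
N(u) = u·h'(u) - h(u) = u·(2u - 6) - (u^2 - 6u - 2) = u^2 + 2.
N(2) = 6.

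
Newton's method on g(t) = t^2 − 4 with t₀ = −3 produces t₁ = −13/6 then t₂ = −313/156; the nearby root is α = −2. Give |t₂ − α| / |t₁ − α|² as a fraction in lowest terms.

t₁ − α = −13/6 − (−2) = −13/6 + 2 = −1/6, so |t₁ − α| = 1/6.
t₂ − α = −313/156 − (−2) = −313/156 + 2 = −1/156, so |t₂ − α| = 1/156.
|t₁ − α|² = 1/36.
Ratio = (1/156) / (1/36) = 3/13.

3/13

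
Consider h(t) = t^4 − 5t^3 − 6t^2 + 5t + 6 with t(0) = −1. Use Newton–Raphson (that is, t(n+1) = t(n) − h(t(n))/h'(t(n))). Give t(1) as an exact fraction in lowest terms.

h'(t) = 4t^3 − 15t^2 − 12t + 5.
h(−1) = 1, h'(−1) = −2, so t(1) = (−1) − 1/(−2) = −1/2.

−1/2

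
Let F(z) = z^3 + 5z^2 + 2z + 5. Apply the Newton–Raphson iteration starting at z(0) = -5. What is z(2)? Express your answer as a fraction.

-2210915/460566

F'(z) = 3z^2 + 10z + 2.
F(-5) = -5, F'(-5) = 27, so z(1) = (-5) - (-5)/27 = -130/27.
F(-130/27) = -6625/19683, F'(-130/27) = 5686/243, so z(2) = (-130/27) - (-6625/19683)/(5686/243) = -2210915/460566.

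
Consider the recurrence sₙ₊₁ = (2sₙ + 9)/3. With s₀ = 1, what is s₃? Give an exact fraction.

179/27

s₁ = (2·1 + 9)/3 = 11/3.
s₂ = (2·(11/3) + 9)/3 = 49/9.
s₃ = (2·(49/9) + 9)/3 = 179/27.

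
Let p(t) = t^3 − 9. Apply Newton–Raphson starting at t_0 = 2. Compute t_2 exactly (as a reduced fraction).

p'(t) = 3t^2.
p(2) = −1, p'(2) = 12, so t_1 = 2 − (−1)/12 = 25/12.
p(25/12) = 73/1728, p'(25/12) = 625/48, so t_2 = (25/12) − (73/1728)/(625/48) = 23401/11250.

23401/11250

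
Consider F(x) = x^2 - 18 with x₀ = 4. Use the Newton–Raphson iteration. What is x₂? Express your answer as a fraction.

F'(x) = 2x.
F(4) = -2, F'(4) = 8, so x₁ = 4 - (-2)/8 = 17/4.
F(17/4) = 1/16, F'(17/4) = 17/2, so x₂ = (17/4) - (1/16)/(17/2) = 577/136.

577/136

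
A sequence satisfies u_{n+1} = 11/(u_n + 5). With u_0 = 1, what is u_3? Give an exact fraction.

451/271

u_1 = 11/(1 + 5) = 11/6.
u_2 = 11/(11/6 + 5) = 66/41.
u_3 = 11/(66/41 + 5) = 451/271.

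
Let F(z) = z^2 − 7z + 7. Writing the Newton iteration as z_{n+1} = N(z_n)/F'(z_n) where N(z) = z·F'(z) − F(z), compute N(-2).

−3

F'(z) = 2z − 7.
N(z) = z·F'(z) − F(z) = z·(2z − 7) − (z^2 − 7z + 7) = z^2 − 7.
N(-2) = −3.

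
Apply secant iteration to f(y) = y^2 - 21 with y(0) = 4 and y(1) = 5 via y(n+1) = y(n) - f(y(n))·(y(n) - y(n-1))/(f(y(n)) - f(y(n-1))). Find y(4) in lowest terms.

4051/884

f(4) = -5, f(5) = 4. y(2) = 5 - 4·(5 - 4)/(4 - (-5)) = 41/9.
f(5) = 4, f(41/9) = -20/81. y(3) = (41/9) - (-20/81)·((41/9) - 5)/((-20/81) - 4) = 197/43.
f(41/9) = -20/81, f(197/43) = -20/1849. y(4) = (197/43) - (-20/1849)·((197/43) - (41/9))/((-20/1849) - (-20/81)) = 4051/884.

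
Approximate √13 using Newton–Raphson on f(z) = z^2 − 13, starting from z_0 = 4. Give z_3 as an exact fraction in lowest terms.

f'(z) = 2z.
f(4) = 3, f'(4) = 8, so z_1 = 4 − 3/8 = 29/8.
f(29/8) = 9/64, f'(29/8) = 29/4, so z_2 = (29/8) − (9/64)/(29/4) = 1673/464.
f(1673/464) = 81/215296, f'(1673/464) = 1673/232, so z_3 = (1673/464) − (81/215296)/(1673/232) = 5597777/1552544.

5597777/1552544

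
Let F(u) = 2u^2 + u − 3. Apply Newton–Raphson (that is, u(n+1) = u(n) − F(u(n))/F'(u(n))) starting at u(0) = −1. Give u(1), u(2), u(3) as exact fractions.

u(1) = −5/3, u(2) = −77/51, u(3) = −19661/13107

F'(u) = 4u + 1.
F(−1) = −2, F'(−1) = −3, so u(1) = (−1) − (−2)/(−3) = −5/3.
F(−5/3) = 8/9, F'(−5/3) = −17/3, so u(2) = (−5/3) − (8/9)/(−17/3) = −77/51.
F(−77/51) = 128/2601, F'(−77/51) = −257/51, so u(3) = (−77/51) − (128/2601)/(−257/51) = −19661/13107.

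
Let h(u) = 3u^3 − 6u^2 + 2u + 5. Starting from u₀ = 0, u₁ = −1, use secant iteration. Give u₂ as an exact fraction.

h(0) = 5, h(−1) = −6. u₂ = (−1) − (−6)·((−1) − 0)/((−6) − 5) = −5/11.

−5/11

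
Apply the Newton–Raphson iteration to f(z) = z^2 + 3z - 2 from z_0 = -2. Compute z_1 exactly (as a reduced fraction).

-6

f'(z) = 2z + 3.
f(-2) = -4, f'(-2) = -1, so z_1 = (-2) - (-4)/(-1) = -6.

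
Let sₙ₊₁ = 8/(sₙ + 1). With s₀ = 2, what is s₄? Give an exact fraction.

280/123

s₁ = 8/(2 + 1) = 8/3.
s₂ = 8/(8/3 + 1) = 24/11.
s₃ = 8/(24/11 + 1) = 88/35.
s₄ = 8/(88/35 + 1) = 280/123.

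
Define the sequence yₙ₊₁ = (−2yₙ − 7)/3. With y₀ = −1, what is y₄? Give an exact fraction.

−107/81

y₁ = (−2·(−1) − 7)/3 = −5/3.
y₂ = (−2·(−5/3) − 7)/3 = −11/9.
y₃ = (−2·(−11/9) − 7)/3 = −41/27.
y₄ = (−2·(−41/27) − 7)/3 = −107/81.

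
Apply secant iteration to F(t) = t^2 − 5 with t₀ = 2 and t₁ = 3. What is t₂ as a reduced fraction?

F(2) = −1, F(3) = 4. t₂ = 3 − 4·(3 − 2)/(4 − (−1)) = 11/5.

11/5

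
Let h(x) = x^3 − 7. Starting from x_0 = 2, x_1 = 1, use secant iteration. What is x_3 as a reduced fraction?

201/103

h(2) = 1, h(1) = −6. x_2 = 1 − (−6)·(1 − 2)/((−6) − 1) = 13/7.
h(1) = −6, h(13/7) = −204/343. x_3 = (13/7) − (−204/343)·((13/7) − 1)/((−204/343) − (−6)) = 201/103.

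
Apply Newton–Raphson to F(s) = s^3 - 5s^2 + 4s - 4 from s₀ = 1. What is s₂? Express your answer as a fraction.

91/207

F'(s) = 3s^2 - 10s + 4.
F(1) = -4, F'(1) = -3, so s₁ = 1 - (-4)/(-3) = -1/3.
F(-1/3) = -160/27, F'(-1/3) = 23/3, so s₂ = (-1/3) - (-160/27)/(23/3) = 91/207.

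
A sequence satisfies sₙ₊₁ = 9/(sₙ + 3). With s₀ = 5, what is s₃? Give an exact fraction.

s₁ = 9/(5 + 3) = 9/8.
s₂ = 9/(9/8 + 3) = 24/11.
s₃ = 9/(24/11 + 3) = 33/19.

33/19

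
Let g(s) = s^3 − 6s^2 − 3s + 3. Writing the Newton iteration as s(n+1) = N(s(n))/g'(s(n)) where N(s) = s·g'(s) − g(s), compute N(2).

−11

g'(s) = 3s^2 − 12s − 3.
N(s) = s·g'(s) − g(s) = s·(3s^2 − 12s − 3) − (s^3 − 6s^2 − 3s + 3) = 2s^3 − 6s^2 − 3.
N(2) = −11.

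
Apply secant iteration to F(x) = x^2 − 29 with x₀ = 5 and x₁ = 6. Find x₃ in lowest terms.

F(5) = −4, F(6) = 7. x₂ = 6 − 7·(6 − 5)/(7 − (−4)) = 59/11.
F(6) = 7, F(59/11) = −28/121. x₃ = (59/11) − (−28/121)·((59/11) − 6)/((−28/121) − 7) = 673/125.

673/125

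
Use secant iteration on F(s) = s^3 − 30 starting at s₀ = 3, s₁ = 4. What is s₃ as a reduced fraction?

80271/25886

F(3) = −3, F(4) = 34. s₂ = 4 − 34·(4 − 3)/(34 − (−3)) = 114/37.
F(4) = 34, F(114/37) = −38046/50653. s₃ = (114/37) − (−38046/50653)·((114/37) − 4)/((−38046/50653) − 34) = 80271/25886.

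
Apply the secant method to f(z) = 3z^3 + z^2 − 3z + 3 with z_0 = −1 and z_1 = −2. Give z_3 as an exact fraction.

f(−1) = 4, f(−2) = −11. z_2 = (−2) − (−11)·((−2) − (−1))/((−11) − 4) = −19/15.
f(−2) = −11, f(−19/15) = 2596/1125. z_3 = (−19/15) − (2596/1125)·((−19/15) − (−2))/((2596/1125) − (−11)) = −1897/1361.

−1897/1361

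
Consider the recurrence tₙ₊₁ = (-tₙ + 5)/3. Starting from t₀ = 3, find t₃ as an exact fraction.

32/27

t₁ = (-3 + 5)/3 = 2/3.
t₂ = (-(2/3) + 5)/3 = 13/9.
t₃ = (-(13/9) + 5)/3 = 32/27.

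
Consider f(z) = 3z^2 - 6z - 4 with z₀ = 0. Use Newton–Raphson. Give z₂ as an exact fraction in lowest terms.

f'(z) = 6z - 6.
f(0) = -4, f'(0) = -6, so z₁ = 0 - (-4)/(-6) = -2/3.
f(-2/3) = 4/3, f'(-2/3) = -10, so z₂ = (-2/3) - (4/3)/(-10) = -8/15.

-8/15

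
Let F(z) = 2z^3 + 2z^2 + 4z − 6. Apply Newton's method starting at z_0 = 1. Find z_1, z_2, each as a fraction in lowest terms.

F'(z) = 6z^2 + 4z + 4.
F(1) = 2, F'(1) = 14, so z_1 = 1 − 2/14 = 6/7.
F(6/7) = 54/343, F'(6/7) = 580/49, so z_2 = (6/7) − (54/343)/(580/49) = 1713/2030.

z_1 = 6/7, z_2 = 1713/2030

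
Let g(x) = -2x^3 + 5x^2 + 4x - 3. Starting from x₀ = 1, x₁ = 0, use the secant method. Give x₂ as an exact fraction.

g(1) = 4, g(0) = -3. x₂ = 0 - (-3)·(0 - 1)/((-3) - 4) = 3/7.

3/7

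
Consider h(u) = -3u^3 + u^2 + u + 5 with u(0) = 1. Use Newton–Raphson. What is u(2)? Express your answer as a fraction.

45/31

h'(u) = -9u^2 + 2u + 1.
h(1) = 4, h'(1) = -6, so u(1) = 1 - 4/(-6) = 5/3.
h(5/3) = -40/9, h'(5/3) = -62/3, so u(2) = (5/3) - (-40/9)/(-62/3) = 45/31.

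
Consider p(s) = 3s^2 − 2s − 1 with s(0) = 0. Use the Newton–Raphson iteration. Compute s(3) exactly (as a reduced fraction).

−547/1640

p'(s) = 6s − 2.
p(0) = −1, p'(0) = −2, so s(1) = 0 − (−1)/(−2) = −1/2.
p(−1/2) = 3/4, p'(−1/2) = −5, so s(2) = (−1/2) − (3/4)/(−5) = −7/20.
p(−7/20) = 27/400, p'(−7/20) = −41/10, so s(3) = (−7/20) − (27/400)/(−41/10) = −547/1640.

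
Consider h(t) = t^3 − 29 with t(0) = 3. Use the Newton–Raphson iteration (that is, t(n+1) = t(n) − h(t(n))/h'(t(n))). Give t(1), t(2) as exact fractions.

h'(t) = 3t^2.
h(3) = −2, h'(3) = 27, so t(1) = 3 − (−2)/27 = 83/27.
h(83/27) = 980/19683, h'(83/27) = 6889/243, so t(2) = (83/27) − (980/19683)/(6889/243) = 1714381/558009.

t(1) = 83/27, t(2) = 1714381/558009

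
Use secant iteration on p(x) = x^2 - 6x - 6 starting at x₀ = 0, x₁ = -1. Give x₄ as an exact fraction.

-433/496

p(0) = -6, p(-1) = 1. x₂ = (-1) - 1·((-1) - 0)/(1 - (-6)) = -6/7.
p(-1) = 1, p(-6/7) = -6/49. x₃ = (-6/7) - (-6/49)·((-6/7) - (-1))/((-6/49) - 1) = -48/55.
p(-6/7) = -6/49, p(-48/55) = -6/3025. x₄ = (-48/55) - (-6/3025)·((-48/55) - (-6/7))/((-6/3025) - (-6/49)) = -433/496.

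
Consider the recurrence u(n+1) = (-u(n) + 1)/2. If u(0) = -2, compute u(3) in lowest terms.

5/8

u(1) = (-(-2) + 1)/2 = 3/2.
u(2) = (-(3/2) + 1)/2 = -1/4.
u(3) = (-(-1/4) + 1)/2 = 5/8.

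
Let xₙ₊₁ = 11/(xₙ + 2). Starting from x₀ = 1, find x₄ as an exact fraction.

737/321

x₁ = 11/(1 + 2) = 11/3.
x₂ = 11/(11/3 + 2) = 33/17.
x₃ = 11/(33/17 + 2) = 187/67.
x₄ = 11/(187/67 + 2) = 737/321.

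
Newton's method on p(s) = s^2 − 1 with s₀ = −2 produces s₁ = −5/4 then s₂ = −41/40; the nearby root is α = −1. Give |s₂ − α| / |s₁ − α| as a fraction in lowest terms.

1/10

s₁ − α = −5/4 − (−1) = −5/4 + 1 = −1/4, so |s₁ − α| = 1/4.
s₂ − α = −41/40 − (−1) = −41/40 + 1 = −1/40, so |s₂ − α| = 1/40.
Ratio = (1/40) / (1/4) = 1/10.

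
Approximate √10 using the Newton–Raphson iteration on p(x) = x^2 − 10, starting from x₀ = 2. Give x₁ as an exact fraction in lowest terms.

7/2

p'(x) = 2x.
p(2) = −6, p'(2) = 4, so x₁ = 2 − (−6)/4 = 7/2.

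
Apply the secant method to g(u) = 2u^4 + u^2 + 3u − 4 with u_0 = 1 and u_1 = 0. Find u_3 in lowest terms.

108/115

g(1) = 2, g(0) = −4. u_2 = 0 − (−4)·(0 − 1)/((−4) − 2) = 2/3.
g(0) = −4, g(2/3) = −94/81. u_3 = (2/3) − (−94/81)·((2/3) − 0)/((−94/81) − (−4)) = 108/115.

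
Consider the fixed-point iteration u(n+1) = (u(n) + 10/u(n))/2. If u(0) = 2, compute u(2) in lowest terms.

u(1) = (2 + 10/2)/2 = 7/2.
u(2) = (7/2 + 10/(7/2))/2 = 89/28.

89/28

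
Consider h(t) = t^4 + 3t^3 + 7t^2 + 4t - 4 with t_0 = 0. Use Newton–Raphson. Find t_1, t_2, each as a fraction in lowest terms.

t_1 = 1, t_2 = 20/31

h'(t) = 4t^3 + 9t^2 + 14t + 4.
h(0) = -4, h'(0) = 4, so t_1 = 0 - (-4)/4 = 1.
h(1) = 11, h'(1) = 31, so t_2 = 1 - 11/31 = 20/31.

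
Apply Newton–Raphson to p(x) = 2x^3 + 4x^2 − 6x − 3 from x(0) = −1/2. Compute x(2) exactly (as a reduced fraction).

p'(x) = 6x^2 + 8x − 6.
p(−1/2) = 3/4, p'(−1/2) = −17/2, so x(1) = (−1/2) − (3/4)/(−17/2) = −7/17.
p(−7/17) = 45/4913, p'(−7/17) = −2392/289, so x(2) = (−7/17) − (45/4913)/(−2392/289) = −16699/40664.

−16699/40664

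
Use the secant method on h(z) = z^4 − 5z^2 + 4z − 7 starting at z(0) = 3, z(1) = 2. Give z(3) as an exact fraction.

3208534/1476491

h(3) = 41, h(2) = −3. z(2) = 2 − (−3)·(2 − 3)/((−3) − 41) = 91/44.
h(2) = −3, h(91/44) = −6814815/3748096. z(3) = (91/44) − (−6814815/3748096)·((91/44) − 2)/((−6814815/3748096) − (−3)) = 3208534/1476491.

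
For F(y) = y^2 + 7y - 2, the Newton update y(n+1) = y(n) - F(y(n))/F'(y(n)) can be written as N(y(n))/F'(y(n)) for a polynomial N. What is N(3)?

11

F'(y) = 2y + 7.
N(y) = y·F'(y) - F(y) = y·(2y + 7) - (y^2 + 7y - 2) = y^2 + 2.
N(3) = 11.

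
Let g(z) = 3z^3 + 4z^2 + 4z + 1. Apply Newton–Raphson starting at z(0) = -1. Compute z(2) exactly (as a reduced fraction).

g'(z) = 9z^2 + 8z + 4.
g(-1) = -2, g'(-1) = 5, so z(1) = (-1) - (-2)/5 = -3/5.
g(-3/5) = -76/125, g'(-3/5) = 61/25, so z(2) = (-3/5) - (-76/125)/(61/25) = -107/305.

-107/305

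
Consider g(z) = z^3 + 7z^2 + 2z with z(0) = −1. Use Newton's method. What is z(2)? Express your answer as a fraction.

g'(z) = 3z^2 + 14z + 2.
g(−1) = 4, g'(−1) = −9, so z(1) = (−1) − 4/(−9) = −5/9.
g(−5/9) = 640/729, g'(−5/9) = −131/27, so z(2) = (−5/9) − (640/729)/(−131/27) = −1325/3537.

−1325/3537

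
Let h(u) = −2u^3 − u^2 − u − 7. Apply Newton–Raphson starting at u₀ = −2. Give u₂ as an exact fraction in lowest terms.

h'(u) = −6u^2 − 2u − 1.
h(−2) = 7, h'(−2) = −21, so u₁ = (−2) − 7/(−21) = −5/3.
h(−5/3) = 31/27, h'(−5/3) = −43/3, so u₂ = (−5/3) − (31/27)/(−43/3) = −614/387.

−614/387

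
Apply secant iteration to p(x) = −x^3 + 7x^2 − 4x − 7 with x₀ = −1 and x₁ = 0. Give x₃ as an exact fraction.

p(−1) = 5, p(0) = −7. x₂ = 0 − (−7)·(0 − (−1))/((−7) − 5) = −7/12.
p(0) = −7, p(−7/12) = −3605/1728. x₃ = (−7/12) − (−3605/1728)·((−7/12) − 0)/((−3605/1728) − (−7)) = −1008/1213.

−1008/1213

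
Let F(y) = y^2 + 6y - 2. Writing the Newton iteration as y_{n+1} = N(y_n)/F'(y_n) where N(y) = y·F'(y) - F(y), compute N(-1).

3

F'(y) = 2y + 6.
N(y) = y·F'(y) - F(y) = y·(2y + 6) - (y^2 + 6y - 2) = y^2 + 2.
N(-1) = 3.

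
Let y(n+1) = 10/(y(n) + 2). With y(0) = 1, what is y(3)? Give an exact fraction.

y(1) = 10/(1 + 2) = 10/3.
y(2) = 10/(10/3 + 2) = 15/8.
y(3) = 10/(15/8 + 2) = 80/31.

80/31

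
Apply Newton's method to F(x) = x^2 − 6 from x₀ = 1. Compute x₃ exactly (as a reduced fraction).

F'(x) = 2x.
F(1) = −5, F'(1) = 2, so x₁ = 1 − (−5)/2 = 7/2.
F(7/2) = 25/4, F'(7/2) = 7, so x₂ = (7/2) − (25/4)/7 = 73/28.
F(73/28) = 625/784, F'(73/28) = 73/14, so x₃ = (73/28) − (625/784)/(73/14) = 10033/4088.

10033/4088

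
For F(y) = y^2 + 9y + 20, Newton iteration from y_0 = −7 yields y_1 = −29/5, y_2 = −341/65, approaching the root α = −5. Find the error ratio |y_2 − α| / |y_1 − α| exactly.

4/13

y_1 − α = −29/5 − (−5) = −29/5 + 5 = −4/5, so |y_1 − α| = 4/5.
y_2 − α = −341/65 − (−5) = −341/65 + 5 = −16/65, so |y_2 − α| = 16/65.
Ratio = (16/65) / (4/5) = 4/13.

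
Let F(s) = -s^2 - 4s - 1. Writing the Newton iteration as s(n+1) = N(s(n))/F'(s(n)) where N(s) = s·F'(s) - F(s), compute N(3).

-8

F'(s) = -2s - 4.
N(s) = s·F'(s) - F(s) = s·(-2s - 4) - (-s^2 - 4s - 1) = -s^2 + 1.
N(3) = -8.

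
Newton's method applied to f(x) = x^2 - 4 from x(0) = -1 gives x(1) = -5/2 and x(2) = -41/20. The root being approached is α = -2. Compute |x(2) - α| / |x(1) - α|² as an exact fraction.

x(1) - α = -5/2 - (-2) = -5/2 + 2 = -1/2, so |x(1) - α| = 1/2.
x(2) - α = -41/20 - (-2) = -41/20 + 2 = -1/20, so |x(2) - α| = 1/20.
|x(1) - α|² = 1/4.
Ratio = (1/20) / (1/4) = 1/5.

1/5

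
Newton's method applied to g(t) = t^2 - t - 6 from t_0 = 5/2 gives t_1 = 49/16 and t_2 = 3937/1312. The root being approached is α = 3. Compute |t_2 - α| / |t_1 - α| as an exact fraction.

1/82

t_1 - α = 49/16 - 3 = 1/16, so |t_1 - α| = 1/16.
t_2 - α = 3937/1312 - 3 = 1/1312, so |t_2 - α| = 1/1312.
Ratio = (1/1312) / (1/16) = 1/82.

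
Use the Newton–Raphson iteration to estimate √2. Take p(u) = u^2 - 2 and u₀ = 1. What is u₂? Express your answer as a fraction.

p'(u) = 2u.
p(1) = -1, p'(1) = 2, so u₁ = 1 - (-1)/2 = 3/2.
p(3/2) = 1/4, p'(3/2) = 3, so u₂ = (3/2) - (1/4)/3 = 17/12.

17/12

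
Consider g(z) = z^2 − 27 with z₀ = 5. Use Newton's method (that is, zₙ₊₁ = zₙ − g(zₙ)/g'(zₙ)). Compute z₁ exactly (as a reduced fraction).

g'(z) = 2z.
g(5) = −2, g'(5) = 10, so z₁ = 5 − (−2)/10 = 26/5.

26/5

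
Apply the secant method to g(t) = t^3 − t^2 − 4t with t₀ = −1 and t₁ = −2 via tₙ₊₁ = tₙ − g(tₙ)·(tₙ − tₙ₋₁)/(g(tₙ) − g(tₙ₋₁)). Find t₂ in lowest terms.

g(−1) = 2, g(−2) = −4. t₂ = (−2) − (−4)·((−2) − (−1))/((−4) − 2) = −4/3.

−4/3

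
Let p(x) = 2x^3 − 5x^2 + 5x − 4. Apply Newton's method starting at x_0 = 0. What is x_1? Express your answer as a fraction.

4/5

p'(x) = 6x^2 − 10x + 5.
p(0) = −4, p'(0) = 5, so x_1 = 0 − (−4)/5 = 4/5.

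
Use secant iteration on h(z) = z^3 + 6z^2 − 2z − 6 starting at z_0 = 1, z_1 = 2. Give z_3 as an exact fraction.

h(1) = −1, h(2) = 22. z_2 = 2 − 22·(2 − 1)/(22 − (−1)) = 24/23.
h(2) = 22, h(24/23) = −5082/12167. z_3 = (24/23) − (−5082/12167)·((24/23) − 2)/((−5082/12167) − 22) = 6579/6199.

6579/6199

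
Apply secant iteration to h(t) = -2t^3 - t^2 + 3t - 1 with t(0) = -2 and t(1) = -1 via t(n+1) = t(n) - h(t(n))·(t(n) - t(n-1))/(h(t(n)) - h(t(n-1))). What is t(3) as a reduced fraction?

h(-2) = 5, h(-1) = -3. t(2) = (-1) - (-3)·((-1) - (-2))/((-3) - 5) = -11/8.
h(-1) = -3, h(-11/8) = -465/256. t(3) = (-11/8) - (-465/256)·((-11/8) - (-1))/((-465/256) - (-3)) = -197/101.

-197/101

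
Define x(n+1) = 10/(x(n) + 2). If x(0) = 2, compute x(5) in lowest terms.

x(1) = 10/(2 + 2) = 5/2.
x(2) = 10/(5/2 + 2) = 20/9.
x(3) = 10/(20/9 + 2) = 45/19.
x(4) = 10/(45/19 + 2) = 190/83.
x(5) = 10/(190/83 + 2) = 415/178.

415/178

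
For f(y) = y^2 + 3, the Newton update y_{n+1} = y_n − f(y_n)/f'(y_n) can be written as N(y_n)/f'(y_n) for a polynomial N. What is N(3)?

6

f'(y) = 2y.
N(y) = y·f'(y) − f(y) = y·(2y) − (y^2 + 3) = y^2 − 3.
N(3) = 6.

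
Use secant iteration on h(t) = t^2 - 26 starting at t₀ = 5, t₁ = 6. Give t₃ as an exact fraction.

h(5) = -1, h(6) = 10. t₂ = 6 - 10·(6 - 5)/(10 - (-1)) = 56/11.
h(6) = 10, h(56/11) = -10/121. t₃ = (56/11) - (-10/121)·((56/11) - 6)/((-10/121) - 10) = 311/61.

311/61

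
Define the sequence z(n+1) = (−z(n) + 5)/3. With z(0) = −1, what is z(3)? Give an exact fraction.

z(1) = (−(−1) + 5)/3 = 2.
z(2) = (−2 + 5)/3 = 1.
z(3) = (−1 + 5)/3 = 4/3.

4/3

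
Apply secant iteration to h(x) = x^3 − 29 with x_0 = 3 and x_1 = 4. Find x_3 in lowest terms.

157673/51397

h(3) = −2, h(4) = 35. x_2 = 4 − 35·(4 − 3)/(35 − (−2)) = 113/37.
h(4) = 35, h(113/37) = −26040/50653. x_3 = (113/37) − (−26040/50653)·((113/37) − 4)/((−26040/50653) − 35) = 157673/51397.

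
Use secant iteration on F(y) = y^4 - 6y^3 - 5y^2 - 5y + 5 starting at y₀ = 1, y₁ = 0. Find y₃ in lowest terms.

135/197

F(1) = -10, F(0) = 5. y₂ = 0 - 5·(0 - 1)/(5 - (-10)) = 1/3.
F(0) = 5, F(1/3) = 208/81. y₃ = (1/3) - (208/81)·((1/3) - 0)/((208/81) - 5) = 135/197.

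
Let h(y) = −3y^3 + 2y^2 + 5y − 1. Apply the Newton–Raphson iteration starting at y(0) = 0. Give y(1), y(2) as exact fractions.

y(1) = 1/5, y(2) = 129/680

h'(y) = −9y^2 + 4y + 5.
h(0) = −1, h'(0) = 5, so y(1) = 0 − (−1)/5 = 1/5.
h(1/5) = 7/125, h'(1/5) = 136/25, so y(2) = (1/5) − (7/125)/(136/25) = 129/680.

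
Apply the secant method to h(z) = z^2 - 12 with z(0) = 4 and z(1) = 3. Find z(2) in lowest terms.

h(4) = 4, h(3) = -3. z(2) = 3 - (-3)·(3 - 4)/((-3) - 4) = 24/7.

24/7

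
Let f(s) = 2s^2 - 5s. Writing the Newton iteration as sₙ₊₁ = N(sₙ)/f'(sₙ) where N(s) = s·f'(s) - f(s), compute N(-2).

8

f'(s) = 4s - 5.
N(s) = s·f'(s) - f(s) = s·(4s - 5) - (2s^2 - 5s) = 2s^2.
N(-2) = 8.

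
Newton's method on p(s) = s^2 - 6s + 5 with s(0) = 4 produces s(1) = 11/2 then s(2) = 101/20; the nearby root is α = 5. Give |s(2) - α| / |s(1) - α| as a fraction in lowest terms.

1/10

s(1) - α = 11/2 - 5 = 1/2, so |s(1) - α| = 1/2.
s(2) - α = 101/20 - 5 = 1/20, so |s(2) - α| = 1/20.
Ratio = (1/20) / (1/2) = 1/10.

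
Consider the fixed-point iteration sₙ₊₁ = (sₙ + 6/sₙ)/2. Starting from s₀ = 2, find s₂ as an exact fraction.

s₁ = (2 + 6/2)/2 = 5/2.
s₂ = (5/2 + 6/(5/2))/2 = 49/20.

49/20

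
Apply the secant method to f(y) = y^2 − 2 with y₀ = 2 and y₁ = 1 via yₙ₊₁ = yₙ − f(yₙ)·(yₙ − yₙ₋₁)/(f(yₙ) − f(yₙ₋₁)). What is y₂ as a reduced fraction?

f(2) = 2, f(1) = −1. y₂ = 1 − (−1)·(1 − 2)/((−1) − 2) = 4/3.

4/3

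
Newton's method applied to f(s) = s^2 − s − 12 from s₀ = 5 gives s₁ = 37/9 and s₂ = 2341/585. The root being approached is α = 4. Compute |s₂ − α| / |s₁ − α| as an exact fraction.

1/65

s₁ − α = 37/9 − 4 = 1/9, so |s₁ − α| = 1/9.
s₂ − α = 2341/585 − 4 = 1/585, so |s₂ − α| = 1/585.
Ratio = (1/585) / (1/9) = 1/65.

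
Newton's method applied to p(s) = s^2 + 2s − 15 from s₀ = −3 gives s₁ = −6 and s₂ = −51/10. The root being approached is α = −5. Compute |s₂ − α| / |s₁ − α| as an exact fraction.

s₁ − α = −6 − (−5) = −6 + 5 = −1, so |s₁ − α| = 1.
s₂ − α = −51/10 − (−5) = −51/10 + 5 = −1/10, so |s₂ − α| = 1/10.
Ratio = (1/10) / 1 = 1/10.

1/10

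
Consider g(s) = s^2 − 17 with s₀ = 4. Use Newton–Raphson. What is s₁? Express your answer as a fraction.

33/8

g'(s) = 2s.
g(4) = −1, g'(4) = 8, so s₁ = 4 − (−1)/8 = 33/8.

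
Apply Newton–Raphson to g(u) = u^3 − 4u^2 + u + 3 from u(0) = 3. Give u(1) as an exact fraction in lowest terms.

15/4

g'(u) = 3u^2 − 8u + 1.
g(3) = −3, g'(3) = 4, so u(1) = 3 − (−3)/4 = 15/4.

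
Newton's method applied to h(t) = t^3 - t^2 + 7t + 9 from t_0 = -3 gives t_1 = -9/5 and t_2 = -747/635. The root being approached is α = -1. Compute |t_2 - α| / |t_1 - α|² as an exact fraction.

35/127

t_1 - α = -9/5 - (-1) = -9/5 + 1 = -4/5, so |t_1 - α| = 4/5.
t_2 - α = -747/635 - (-1) = -747/635 + 1 = -112/635, so |t_2 - α| = 112/635.
|t_1 - α|² = 16/25.
Ratio = (112/635) / (16/25) = 35/127.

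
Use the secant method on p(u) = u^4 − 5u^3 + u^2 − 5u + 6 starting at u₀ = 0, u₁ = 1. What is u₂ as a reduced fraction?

3/4

p(0) = 6, p(1) = −2. u₂ = 1 − (−2)·(1 − 0)/((−2) − 6) = 3/4.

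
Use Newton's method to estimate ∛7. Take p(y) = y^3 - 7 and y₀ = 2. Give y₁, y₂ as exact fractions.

y₁ = 23/12, y₂ = 18215/9522

p'(y) = 3y^2.
p(2) = 1, p'(2) = 12, so y₁ = 2 - 1/12 = 23/12.
p(23/12) = 71/1728, p'(23/12) = 529/48, so y₂ = (23/12) - (71/1728)/(529/48) = 18215/9522.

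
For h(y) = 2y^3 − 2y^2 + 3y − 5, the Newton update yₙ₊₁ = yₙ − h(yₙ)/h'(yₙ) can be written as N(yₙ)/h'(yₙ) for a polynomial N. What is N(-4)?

h'(y) = 6y^2 − 4y + 3.
N(y) = y·h'(y) − h(y) = y·(6y^2 − 4y + 3) − (2y^3 − 2y^2 + 3y − 5) = 4y^3 − 2y^2 + 5.
N(-4) = −283.

−283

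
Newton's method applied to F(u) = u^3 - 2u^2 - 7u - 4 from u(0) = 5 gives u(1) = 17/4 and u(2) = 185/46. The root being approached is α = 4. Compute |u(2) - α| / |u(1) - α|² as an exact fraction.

u(1) - α = 17/4 - 4 = 1/4, so |u(1) - α| = 1/4.
u(2) - α = 185/46 - 4 = 1/46, so |u(2) - α| = 1/46.
|u(1) - α|² = 1/16.
Ratio = (1/46) / (1/16) = 8/23.

8/23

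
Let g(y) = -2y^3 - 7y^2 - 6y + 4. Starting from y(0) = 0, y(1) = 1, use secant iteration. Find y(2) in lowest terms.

g(0) = 4, g(1) = -11. y(2) = 1 - (-11)·(1 - 0)/((-11) - 4) = 4/15.

4/15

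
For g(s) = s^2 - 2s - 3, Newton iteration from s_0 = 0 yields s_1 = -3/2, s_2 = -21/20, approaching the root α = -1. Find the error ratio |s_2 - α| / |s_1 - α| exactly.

1/10

s_1 - α = -3/2 - (-1) = -3/2 + 1 = -1/2, so |s_1 - α| = 1/2.
s_2 - α = -21/20 - (-1) = -21/20 + 1 = -1/20, so |s_2 - α| = 1/20.
Ratio = (1/20) / (1/2) = 1/10.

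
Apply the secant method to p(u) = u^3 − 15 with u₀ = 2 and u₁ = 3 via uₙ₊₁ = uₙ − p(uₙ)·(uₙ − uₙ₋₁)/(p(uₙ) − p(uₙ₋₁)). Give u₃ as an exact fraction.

6395/2613

p(2) = −7, p(3) = 12. u₂ = 3 − 12·(3 − 2)/(12 − (−7)) = 45/19.
p(3) = 12, p(45/19) = −11760/6859. u₃ = (45/19) − (−11760/6859)·((45/19) − 3)/((−11760/6859) − 12) = 6395/2613.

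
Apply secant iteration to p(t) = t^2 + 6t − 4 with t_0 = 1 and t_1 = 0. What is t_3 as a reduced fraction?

p(1) = 3, p(0) = −4. t_2 = 0 − (−4)·(0 − 1)/((−4) − 3) = 4/7.
p(0) = −4, p(4/7) = −12/49. t_3 = (4/7) − (−12/49)·((4/7) − 0)/((−12/49) − (−4)) = 14/23.

14/23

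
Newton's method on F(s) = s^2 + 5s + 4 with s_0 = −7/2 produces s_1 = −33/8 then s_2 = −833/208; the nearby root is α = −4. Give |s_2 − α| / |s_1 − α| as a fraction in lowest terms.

1/26

s_1 − α = −33/8 − (−4) = −33/8 + 4 = −1/8, so |s_1 − α| = 1/8.
s_2 − α = −833/208 − (−4) = −833/208 + 4 = −1/208, so |s_2 − α| = 1/208.
Ratio = (1/208) / (1/8) = 1/26.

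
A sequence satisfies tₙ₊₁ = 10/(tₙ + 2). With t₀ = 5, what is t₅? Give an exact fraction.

1190/533

t₁ = 10/(5 + 2) = 10/7.
t₂ = 10/(10/7 + 2) = 35/12.
t₃ = 10/(35/12 + 2) = 120/59.
t₄ = 10/(120/59 + 2) = 295/119.
t₅ = 10/(295/119 + 2) = 1190/533.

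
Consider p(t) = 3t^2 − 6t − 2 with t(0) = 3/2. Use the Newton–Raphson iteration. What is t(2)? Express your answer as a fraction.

1321/552

p'(t) = 6t − 6.
p(3/2) = −17/4, p'(3/2) = 3, so t(1) = (3/2) − (−17/4)/3 = 35/12.
p(35/12) = 289/48, p'(35/12) = 23/2, so t(2) = (35/12) − (289/48)/(23/2) = 1321/552.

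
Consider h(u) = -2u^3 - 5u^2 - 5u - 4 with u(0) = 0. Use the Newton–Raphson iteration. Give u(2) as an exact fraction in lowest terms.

h'(u) = -6u^2 - 10u - 5.
h(0) = -4, h'(0) = -5, so u(1) = 0 - (-4)/(-5) = -4/5.
h(-4/5) = -272/125, h'(-4/5) = -21/25, so u(2) = (-4/5) - (-272/125)/(-21/25) = -356/105.

-356/105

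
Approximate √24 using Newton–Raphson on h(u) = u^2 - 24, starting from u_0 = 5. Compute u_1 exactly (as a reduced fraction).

h'(u) = 2u.
h(5) = 1, h'(5) = 10, so u_1 = 5 - 1/10 = 49/10.

49/10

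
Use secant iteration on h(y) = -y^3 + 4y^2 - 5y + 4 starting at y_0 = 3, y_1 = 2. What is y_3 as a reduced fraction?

h(3) = -2, h(2) = 2. y_2 = 2 - 2·(2 - 3)/(2 - (-2)) = 5/2.
h(2) = 2, h(5/2) = 7/8. y_3 = (5/2) - (7/8)·((5/2) - 2)/((7/8) - 2) = 26/9.

26/9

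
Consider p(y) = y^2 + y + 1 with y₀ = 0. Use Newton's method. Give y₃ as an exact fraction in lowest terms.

-1

p'(y) = 2y + 1.
p(0) = 1, p'(0) = 1, so y₁ = 0 - 1/1 = -1.
p(-1) = 1, p'(-1) = -1, so y₂ = (-1) - 1/(-1) = 0.
p(0) = 1, p'(0) = 1, so y₃ = 0 - 1/1 = -1.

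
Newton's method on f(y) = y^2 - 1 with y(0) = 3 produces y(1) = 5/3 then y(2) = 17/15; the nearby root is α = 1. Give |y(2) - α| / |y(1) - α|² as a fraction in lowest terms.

y(1) - α = 5/3 - 1 = 2/3, so |y(1) - α| = 2/3.
y(2) - α = 17/15 - 1 = 2/15, so |y(2) - α| = 2/15.
|y(1) - α|² = 4/9.
Ratio = (2/15) / (4/9) = 3/10.

3/10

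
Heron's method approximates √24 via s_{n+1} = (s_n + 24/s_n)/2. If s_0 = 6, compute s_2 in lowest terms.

49/10

s_1 = (6 + 24/6)/2 = 5.
s_2 = (5 + 24/5)/2 = 49/10.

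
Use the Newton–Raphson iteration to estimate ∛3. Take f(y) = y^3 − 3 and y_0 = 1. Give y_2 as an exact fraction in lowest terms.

331/225

f'(y) = 3y^2.
f(1) = −2, f'(1) = 3, so y_1 = 1 − (−2)/3 = 5/3.
f(5/3) = 44/27, f'(5/3) = 25/3, so y_2 = (5/3) − (44/27)/(25/3) = 331/225.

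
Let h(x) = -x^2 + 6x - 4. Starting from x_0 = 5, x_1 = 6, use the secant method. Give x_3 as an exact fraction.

68/13

h(5) = 1, h(6) = -4. x_2 = 6 - (-4)·(6 - 5)/((-4) - 1) = 26/5.
h(6) = -4, h(26/5) = 4/25. x_3 = (26/5) - (4/25)·((26/5) - 6)/((4/25) - (-4)) = 68/13.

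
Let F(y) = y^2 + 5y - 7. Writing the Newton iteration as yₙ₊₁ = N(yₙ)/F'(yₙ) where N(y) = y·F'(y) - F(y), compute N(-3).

16

F'(y) = 2y + 5.
N(y) = y·F'(y) - F(y) = y·(2y + 5) - (y^2 + 5y - 7) = y^2 + 7.
N(-3) = 16.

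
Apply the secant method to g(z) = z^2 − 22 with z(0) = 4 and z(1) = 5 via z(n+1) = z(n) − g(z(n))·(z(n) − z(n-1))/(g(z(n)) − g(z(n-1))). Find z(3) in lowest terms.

136/29

g(4) = −6, g(5) = 3. z(2) = 5 − 3·(5 − 4)/(3 − (−6)) = 14/3.
g(5) = 3, g(14/3) = −2/9. z(3) = (14/3) − (−2/9)·((14/3) − 5)/((−2/9) − 3) = 136/29.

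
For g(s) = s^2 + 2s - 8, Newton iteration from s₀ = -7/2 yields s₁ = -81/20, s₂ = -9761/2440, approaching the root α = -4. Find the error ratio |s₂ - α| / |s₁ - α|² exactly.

10/61

s₁ - α = -81/20 - (-4) = -81/20 + 4 = -1/20, so |s₁ - α| = 1/20.
s₂ - α = -9761/2440 - (-4) = -9761/2440 + 4 = -1/2440, so |s₂ - α| = 1/2440.
|s₁ - α|² = 1/400.
Ratio = (1/2440) / (1/400) = 10/61.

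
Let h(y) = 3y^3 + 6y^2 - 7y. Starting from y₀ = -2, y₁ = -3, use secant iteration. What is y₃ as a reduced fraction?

h(-2) = 14, h(-3) = -6. y₂ = (-3) - (-6)·((-3) - (-2))/((-6) - 14) = -27/10.
h(-3) = -6, h(-27/10) = 3591/1000. y₃ = (-27/10) - (3591/1000)·((-27/10) - (-3))/((3591/1000) - (-6)) = -8991/3197.

-8991/3197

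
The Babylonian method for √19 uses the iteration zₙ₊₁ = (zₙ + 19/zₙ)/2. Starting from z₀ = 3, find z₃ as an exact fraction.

268753/61656

z₁ = (3 + 19/3)/2 = 14/3.
z₂ = (14/3 + 19/(14/3))/2 = 367/84.
z₃ = (367/84 + 19/(367/84))/2 = 268753/61656.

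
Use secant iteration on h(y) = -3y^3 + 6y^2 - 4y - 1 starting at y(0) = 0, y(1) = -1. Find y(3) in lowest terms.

-289/2317

h(0) = -1, h(-1) = 12. y(2) = (-1) - 12·((-1) - 0)/(12 - (-1)) = -1/13.
h(-1) = 12, h(-1/13) = -1440/2197. y(3) = (-1/13) - (-1440/2197)·((-1/13) - (-1))/((-1440/2197) - 12) = -289/2317.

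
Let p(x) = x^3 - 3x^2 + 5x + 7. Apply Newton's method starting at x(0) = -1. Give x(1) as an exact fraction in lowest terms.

-6/7

p'(x) = 3x^2 - 6x + 5.
p(-1) = -2, p'(-1) = 14, so x(1) = (-1) - (-2)/14 = -6/7.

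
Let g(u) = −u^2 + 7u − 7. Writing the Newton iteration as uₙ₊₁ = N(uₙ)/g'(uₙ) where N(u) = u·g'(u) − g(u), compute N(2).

g'(u) = −2u + 7.
N(u) = u·g'(u) − g(u) = u·(−2u + 7) − (−u^2 + 7u − 7) = −u^2 + 7.
N(2) = 3.

3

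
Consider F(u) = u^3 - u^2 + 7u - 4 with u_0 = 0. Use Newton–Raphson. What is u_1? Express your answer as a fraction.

F'(u) = 3u^2 - 2u + 7.
F(0) = -4, F'(0) = 7, so u_1 = 0 - (-4)/7 = 4/7.

4/7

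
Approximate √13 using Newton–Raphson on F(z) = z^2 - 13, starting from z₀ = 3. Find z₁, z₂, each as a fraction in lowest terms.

z₁ = 11/3, z₂ = 119/33

F'(z) = 2z.
F(3) = -4, F'(3) = 6, so z₁ = 3 - (-4)/6 = 11/3.
F(11/3) = 4/9, F'(11/3) = 22/3, so z₂ = (11/3) - (4/9)/(22/3) = 119/33.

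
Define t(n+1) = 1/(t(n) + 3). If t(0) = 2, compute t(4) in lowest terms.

t(1) = 1/(2 + 3) = 1/5.
t(2) = 1/(1/5 + 3) = 5/16.
t(3) = 1/(5/16 + 3) = 16/53.
t(4) = 1/(16/53 + 3) = 53/175.

53/175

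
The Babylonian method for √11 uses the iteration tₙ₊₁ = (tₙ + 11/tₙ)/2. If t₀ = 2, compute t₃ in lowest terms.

t₁ = (2 + 11/2)/2 = 15/4.
t₂ = (15/4 + 11/(15/4))/2 = 401/120.
t₃ = (401/120 + 11/(401/120))/2 = 319201/96240.

319201/96240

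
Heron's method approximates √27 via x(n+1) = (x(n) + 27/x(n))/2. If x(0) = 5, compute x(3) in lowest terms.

3650401/702520

x(1) = (5 + 27/5)/2 = 26/5.
x(2) = (26/5 + 27/(26/5))/2 = 1351/260.
x(3) = (1351/260 + 27/(1351/260))/2 = 3650401/702520.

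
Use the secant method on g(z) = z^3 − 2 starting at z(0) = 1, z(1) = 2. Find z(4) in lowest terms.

989312/782041

g(1) = −1, g(2) = 6. z(2) = 2 − 6·(2 − 1)/(6 − (−1)) = 8/7.
g(2) = 6, g(8/7) = −174/343. z(3) = (8/7) − (−174/343)·((8/7) − 2)/((−174/343) − 6) = 75/62.
g(8/7) = −174/343, g(75/62) = −54781/238328. z(4) = (75/62) − (−54781/238328)·((75/62) − (8/7))/((−54781/238328) − (−174/343)) = 989312/782041.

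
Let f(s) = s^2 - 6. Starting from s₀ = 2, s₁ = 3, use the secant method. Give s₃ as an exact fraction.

22/9

f(2) = -2, f(3) = 3. s₂ = 3 - 3·(3 - 2)/(3 - (-2)) = 12/5.
f(3) = 3, f(12/5) = -6/25. s₃ = (12/5) - (-6/25)·((12/5) - 3)/((-6/25) - 3) = 22/9.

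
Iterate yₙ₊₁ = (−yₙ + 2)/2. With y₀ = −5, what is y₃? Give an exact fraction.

y₁ = (−(−5) + 2)/2 = 7/2.
y₂ = (−(7/2) + 2)/2 = −3/4.
y₃ = (−(−3/4) + 2)/2 = 11/8.

11/8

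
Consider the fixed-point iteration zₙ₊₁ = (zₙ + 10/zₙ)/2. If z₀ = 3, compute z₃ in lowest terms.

1039681/328776

z₁ = (3 + 10/3)/2 = 19/6.
z₂ = (19/6 + 10/(19/6))/2 = 721/228.
z₃ = (721/228 + 10/(721/228))/2 = 1039681/328776.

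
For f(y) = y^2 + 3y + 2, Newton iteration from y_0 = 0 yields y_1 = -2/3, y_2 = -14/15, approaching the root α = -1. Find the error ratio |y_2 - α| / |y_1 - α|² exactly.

y_1 - α = -2/3 - (-1) = -2/3 + 1 = 1/3, so |y_1 - α| = 1/3.
y_2 - α = -14/15 - (-1) = -14/15 + 1 = 1/15, so |y_2 - α| = 1/15.
|y_1 - α|² = 1/9.
Ratio = (1/15) / (1/9) = 3/5.

3/5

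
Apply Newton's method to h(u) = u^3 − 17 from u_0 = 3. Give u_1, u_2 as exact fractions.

h'(u) = 3u^2.
h(3) = 10, h'(3) = 27, so u_1 = 3 − 10/27 = 71/27.
h(71/27) = 23300/19683, h'(71/27) = 5041/243, so u_2 = (71/27) − (23300/19683)/(5041/243) = 1050433/408321.

u_1 = 71/27, u_2 = 1050433/408321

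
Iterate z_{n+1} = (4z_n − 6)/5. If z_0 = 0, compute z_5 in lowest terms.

−12606/3125

z_1 = (4·0 − 6)/5 = −6/5.
z_2 = (4·(−6/5) − 6)/5 = −54/25.
z_3 = (4·(−54/25) − 6)/5 = −366/125.
z_4 = (4·(−366/125) − 6)/5 = −2214/625.
z_5 = (4·(−2214/625) − 6)/5 = −12606/3125.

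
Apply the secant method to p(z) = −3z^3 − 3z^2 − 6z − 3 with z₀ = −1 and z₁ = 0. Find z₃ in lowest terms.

−4/7

p(−1) = 3, p(0) = −3. z₂ = 0 − (−3)·(0 − (−1))/((−3) − 3) = −1/2.
p(0) = −3, p(−1/2) = −3/8. z₃ = (−1/2) − (−3/8)·((−1/2) − 0)/((−3/8) − (−3)) = −4/7.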